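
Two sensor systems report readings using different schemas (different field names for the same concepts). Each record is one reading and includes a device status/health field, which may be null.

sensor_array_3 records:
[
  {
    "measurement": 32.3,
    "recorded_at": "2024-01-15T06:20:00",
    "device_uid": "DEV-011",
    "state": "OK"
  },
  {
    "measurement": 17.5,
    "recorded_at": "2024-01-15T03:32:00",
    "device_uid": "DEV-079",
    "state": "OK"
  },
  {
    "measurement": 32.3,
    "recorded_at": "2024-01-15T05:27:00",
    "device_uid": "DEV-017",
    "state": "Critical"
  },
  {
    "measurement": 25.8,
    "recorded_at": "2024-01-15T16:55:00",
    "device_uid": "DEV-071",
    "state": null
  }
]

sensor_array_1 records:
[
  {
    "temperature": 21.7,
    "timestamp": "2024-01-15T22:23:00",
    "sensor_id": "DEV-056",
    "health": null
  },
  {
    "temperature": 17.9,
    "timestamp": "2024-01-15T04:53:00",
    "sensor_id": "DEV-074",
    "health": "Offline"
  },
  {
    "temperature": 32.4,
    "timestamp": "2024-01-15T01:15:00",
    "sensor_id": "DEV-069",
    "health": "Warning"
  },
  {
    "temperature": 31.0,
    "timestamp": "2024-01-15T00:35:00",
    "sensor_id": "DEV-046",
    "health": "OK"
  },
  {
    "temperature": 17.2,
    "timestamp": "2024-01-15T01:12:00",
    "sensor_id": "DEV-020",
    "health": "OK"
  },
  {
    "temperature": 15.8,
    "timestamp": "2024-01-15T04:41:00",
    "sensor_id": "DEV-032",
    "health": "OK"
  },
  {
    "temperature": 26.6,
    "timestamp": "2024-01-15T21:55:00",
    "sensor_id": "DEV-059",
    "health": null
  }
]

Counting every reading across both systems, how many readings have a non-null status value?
8

Schema mapping: "state" (sensor_array_3) = "health" (sensor_array_1) = status

Non-null in sensor_array_3: 3
Non-null in sensor_array_1: 5

Total non-null: 3 + 5 = 8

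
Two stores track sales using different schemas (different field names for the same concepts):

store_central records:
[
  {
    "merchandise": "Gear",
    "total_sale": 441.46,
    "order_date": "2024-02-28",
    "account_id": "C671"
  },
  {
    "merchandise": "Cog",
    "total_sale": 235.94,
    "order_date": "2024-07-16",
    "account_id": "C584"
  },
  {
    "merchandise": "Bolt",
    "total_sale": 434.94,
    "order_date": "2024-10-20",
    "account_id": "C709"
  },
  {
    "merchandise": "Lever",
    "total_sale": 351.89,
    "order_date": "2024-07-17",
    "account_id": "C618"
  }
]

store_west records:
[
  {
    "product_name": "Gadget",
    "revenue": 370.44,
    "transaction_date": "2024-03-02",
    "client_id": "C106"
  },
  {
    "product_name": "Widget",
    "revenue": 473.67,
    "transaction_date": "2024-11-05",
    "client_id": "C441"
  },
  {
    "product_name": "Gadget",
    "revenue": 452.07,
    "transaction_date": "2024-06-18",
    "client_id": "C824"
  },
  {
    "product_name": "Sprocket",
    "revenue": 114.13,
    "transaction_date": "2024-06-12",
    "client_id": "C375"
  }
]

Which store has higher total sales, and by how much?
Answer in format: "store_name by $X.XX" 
store_central by $53.92

Schema mapping: "total_sale" (store_central) = "revenue" (store_west) = sale amount

Total for store_central: 1464.23
Total for store_west: 1410.31

Difference: |1464.23 - 1410.31| = 53.92
store_central has higher sales by $53.92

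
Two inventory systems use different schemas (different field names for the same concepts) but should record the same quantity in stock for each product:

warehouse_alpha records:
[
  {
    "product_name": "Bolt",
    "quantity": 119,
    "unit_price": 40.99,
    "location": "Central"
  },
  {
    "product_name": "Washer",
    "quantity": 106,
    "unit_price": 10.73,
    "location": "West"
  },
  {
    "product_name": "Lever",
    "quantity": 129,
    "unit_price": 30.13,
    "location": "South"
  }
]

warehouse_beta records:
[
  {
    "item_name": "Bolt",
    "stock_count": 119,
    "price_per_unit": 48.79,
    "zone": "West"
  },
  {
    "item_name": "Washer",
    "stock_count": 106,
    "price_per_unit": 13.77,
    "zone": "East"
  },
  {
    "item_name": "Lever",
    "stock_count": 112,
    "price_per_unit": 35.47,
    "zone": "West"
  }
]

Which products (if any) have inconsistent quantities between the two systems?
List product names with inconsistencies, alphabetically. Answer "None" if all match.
Lever

Schema mappings:
- "product_name" (warehouse_alpha) = "item_name" (warehouse_beta) = product name
- "quantity" (warehouse_alpha) = "stock_count" (warehouse_beta) = quantity

Comparison:
  Bolt: 119 vs 119 - MATCH
  Washer: 106 vs 106 - MATCH
  Lever: 129 vs 112 - MISMATCH

Products with inconsistencies: Lever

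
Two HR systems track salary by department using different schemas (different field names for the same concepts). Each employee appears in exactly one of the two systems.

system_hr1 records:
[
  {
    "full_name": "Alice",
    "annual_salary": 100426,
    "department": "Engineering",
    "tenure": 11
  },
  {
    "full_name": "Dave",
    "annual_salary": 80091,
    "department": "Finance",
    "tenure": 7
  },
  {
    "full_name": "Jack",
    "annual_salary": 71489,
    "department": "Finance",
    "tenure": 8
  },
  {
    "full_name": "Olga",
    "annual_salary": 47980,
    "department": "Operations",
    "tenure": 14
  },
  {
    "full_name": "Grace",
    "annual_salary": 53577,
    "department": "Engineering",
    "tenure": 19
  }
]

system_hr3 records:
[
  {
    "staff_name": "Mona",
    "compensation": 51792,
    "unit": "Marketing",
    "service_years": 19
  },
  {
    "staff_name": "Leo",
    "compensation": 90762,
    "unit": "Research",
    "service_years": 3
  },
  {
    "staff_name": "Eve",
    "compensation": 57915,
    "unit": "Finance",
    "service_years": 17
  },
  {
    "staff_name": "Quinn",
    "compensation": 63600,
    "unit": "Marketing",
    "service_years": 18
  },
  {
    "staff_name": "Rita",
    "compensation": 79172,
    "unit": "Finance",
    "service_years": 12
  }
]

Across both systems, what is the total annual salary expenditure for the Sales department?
0

Schema mappings:
- "department" (system_hr1) = "unit" (system_hr3) = department
- "annual_salary" (system_hr1) = "compensation" (system_hr3) = salary

Sales salaries from system_hr1: 0
Sales salaries from system_hr3: 0

Total: 0 + 0 = 0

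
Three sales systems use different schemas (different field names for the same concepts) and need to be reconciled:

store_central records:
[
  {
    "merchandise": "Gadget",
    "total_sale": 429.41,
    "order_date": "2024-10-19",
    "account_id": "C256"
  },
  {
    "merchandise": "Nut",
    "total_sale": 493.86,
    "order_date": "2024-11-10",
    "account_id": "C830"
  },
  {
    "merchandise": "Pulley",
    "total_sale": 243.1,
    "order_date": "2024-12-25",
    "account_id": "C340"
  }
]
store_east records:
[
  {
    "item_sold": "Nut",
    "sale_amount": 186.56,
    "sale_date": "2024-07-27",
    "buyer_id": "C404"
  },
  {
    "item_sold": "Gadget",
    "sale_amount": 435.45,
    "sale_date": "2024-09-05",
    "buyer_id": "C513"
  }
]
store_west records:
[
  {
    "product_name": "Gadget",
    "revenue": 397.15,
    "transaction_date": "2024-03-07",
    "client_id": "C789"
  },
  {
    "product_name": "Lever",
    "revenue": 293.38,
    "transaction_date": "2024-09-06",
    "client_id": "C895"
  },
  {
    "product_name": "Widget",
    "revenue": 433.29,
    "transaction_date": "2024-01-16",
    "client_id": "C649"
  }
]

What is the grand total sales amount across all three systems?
2912.2

Schema reconciliation - all amount fields map to sale amount:

store_central (total_sale): 1166.37
store_east (sale_amount): 622.01
store_west (revenue): 1123.82

Grand total: 2912.2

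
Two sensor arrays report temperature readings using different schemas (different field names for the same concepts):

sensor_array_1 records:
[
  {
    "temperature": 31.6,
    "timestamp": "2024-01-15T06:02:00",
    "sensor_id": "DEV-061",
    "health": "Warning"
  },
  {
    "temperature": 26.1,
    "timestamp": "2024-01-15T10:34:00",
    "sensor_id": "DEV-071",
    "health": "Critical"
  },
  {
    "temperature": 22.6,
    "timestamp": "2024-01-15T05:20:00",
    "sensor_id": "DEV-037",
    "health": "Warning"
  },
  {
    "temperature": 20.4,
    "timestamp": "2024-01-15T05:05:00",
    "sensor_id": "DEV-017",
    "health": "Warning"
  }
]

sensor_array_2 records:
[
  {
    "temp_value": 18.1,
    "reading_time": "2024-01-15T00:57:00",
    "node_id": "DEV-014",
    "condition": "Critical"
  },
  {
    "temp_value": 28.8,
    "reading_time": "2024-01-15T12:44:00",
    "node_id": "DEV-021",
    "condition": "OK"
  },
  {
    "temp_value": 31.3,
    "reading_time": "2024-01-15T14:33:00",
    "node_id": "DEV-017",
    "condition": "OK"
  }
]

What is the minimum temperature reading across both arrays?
18.1

Schema mapping: "temperature" (sensor_array_1) = "temp_value" (sensor_array_2) = temperature reading

Minimum in sensor_array_1: 20.4
Minimum in sensor_array_2: 18.1

Overall minimum: min(20.4, 18.1) = 18.1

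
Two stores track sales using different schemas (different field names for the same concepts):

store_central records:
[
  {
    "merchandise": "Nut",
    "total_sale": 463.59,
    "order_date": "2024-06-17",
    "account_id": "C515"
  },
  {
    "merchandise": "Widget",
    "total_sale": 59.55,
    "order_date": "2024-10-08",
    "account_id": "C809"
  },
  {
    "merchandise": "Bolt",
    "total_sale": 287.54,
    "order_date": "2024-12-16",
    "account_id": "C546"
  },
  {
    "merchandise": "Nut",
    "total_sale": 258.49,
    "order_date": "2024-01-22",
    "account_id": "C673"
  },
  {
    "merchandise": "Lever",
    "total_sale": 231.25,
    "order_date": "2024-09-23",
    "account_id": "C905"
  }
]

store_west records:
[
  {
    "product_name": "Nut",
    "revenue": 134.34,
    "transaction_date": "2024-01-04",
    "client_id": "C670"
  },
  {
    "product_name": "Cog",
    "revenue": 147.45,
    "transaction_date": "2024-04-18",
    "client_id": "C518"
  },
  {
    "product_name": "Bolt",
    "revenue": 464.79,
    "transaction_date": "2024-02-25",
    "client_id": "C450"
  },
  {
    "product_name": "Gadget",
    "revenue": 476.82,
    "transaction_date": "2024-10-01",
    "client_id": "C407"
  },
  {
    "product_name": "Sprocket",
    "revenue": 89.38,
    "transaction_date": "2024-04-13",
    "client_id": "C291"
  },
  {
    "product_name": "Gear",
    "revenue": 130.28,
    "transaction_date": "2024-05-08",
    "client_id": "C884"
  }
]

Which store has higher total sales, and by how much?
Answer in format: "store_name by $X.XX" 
store_west by $142.64

Schema mapping: "total_sale" (store_central) = "revenue" (store_west) = sale amount

Total for store_central: 1300.42
Total for store_west: 1443.06

Difference: |1300.42 - 1443.06| = 142.64
store_west has higher sales by $142.64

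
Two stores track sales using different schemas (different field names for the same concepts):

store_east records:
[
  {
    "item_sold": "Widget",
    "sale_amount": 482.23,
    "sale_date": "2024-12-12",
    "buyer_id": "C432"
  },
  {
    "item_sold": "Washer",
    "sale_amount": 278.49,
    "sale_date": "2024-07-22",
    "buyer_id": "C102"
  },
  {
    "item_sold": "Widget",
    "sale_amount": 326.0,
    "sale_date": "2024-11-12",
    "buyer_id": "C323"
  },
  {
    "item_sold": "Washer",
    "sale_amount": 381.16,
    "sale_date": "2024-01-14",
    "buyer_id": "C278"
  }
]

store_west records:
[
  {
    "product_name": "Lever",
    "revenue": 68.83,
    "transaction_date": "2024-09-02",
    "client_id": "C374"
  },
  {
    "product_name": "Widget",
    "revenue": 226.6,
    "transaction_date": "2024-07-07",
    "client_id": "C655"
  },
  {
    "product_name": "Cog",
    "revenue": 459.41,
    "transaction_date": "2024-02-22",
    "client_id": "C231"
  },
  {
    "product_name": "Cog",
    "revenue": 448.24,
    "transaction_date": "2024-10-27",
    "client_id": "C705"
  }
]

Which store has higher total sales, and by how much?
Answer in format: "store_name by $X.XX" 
store_east by $264.80

Schema mapping: "sale_amount" (store_east) = "revenue" (store_west) = sale amount

Total for store_east: 1467.88
Total for store_west: 1203.08

Difference: |1467.88 - 1203.08| = 264.80
store_east has higher sales by $264.80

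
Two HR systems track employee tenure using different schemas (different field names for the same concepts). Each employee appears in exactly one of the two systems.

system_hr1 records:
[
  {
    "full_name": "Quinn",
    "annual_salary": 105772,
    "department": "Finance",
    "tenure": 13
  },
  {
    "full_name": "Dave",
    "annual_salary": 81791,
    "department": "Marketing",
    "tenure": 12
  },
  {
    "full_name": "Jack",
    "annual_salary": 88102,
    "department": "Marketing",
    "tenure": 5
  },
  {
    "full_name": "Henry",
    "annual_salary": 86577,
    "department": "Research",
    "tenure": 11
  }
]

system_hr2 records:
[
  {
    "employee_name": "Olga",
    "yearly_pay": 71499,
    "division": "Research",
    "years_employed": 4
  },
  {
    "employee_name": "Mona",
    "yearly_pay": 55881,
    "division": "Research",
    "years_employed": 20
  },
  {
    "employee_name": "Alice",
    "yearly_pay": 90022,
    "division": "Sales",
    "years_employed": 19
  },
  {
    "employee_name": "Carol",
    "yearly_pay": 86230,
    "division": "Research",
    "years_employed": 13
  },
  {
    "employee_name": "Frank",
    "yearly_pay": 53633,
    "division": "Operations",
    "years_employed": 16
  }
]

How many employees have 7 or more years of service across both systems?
7

Reconcile schemas: "tenure" (system_hr1) = "years_employed" (system_hr2) = years of service

From system_hr1: 3 employees with >= 7 years
From system_hr2: 4 employees with >= 7 years

Total: 3 + 4 = 7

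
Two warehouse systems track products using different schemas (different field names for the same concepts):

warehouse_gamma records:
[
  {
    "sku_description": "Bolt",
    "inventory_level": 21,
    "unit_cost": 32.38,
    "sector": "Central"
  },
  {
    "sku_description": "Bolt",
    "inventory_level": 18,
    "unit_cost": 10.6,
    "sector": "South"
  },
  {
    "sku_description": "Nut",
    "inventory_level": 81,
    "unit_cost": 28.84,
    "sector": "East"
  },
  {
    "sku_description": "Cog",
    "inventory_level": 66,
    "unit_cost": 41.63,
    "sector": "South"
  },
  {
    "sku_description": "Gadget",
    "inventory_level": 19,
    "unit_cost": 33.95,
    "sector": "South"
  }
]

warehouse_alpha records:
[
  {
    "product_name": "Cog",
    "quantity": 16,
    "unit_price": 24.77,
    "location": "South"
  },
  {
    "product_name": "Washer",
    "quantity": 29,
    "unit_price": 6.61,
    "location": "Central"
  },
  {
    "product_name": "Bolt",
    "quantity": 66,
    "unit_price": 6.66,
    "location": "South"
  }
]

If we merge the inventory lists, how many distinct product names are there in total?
5

Schema mapping: "sku_description" (warehouse_gamma) = "product_name" (warehouse_alpha) = product name

Products in warehouse_gamma: ['Bolt', 'Cog', 'Gadget', 'Nut']
Products in warehouse_alpha: ['Bolt', 'Cog', 'Washer']

Union (unique products): ['Bolt', 'Cog', 'Gadget', 'Nut', 'Washer']
Count: 5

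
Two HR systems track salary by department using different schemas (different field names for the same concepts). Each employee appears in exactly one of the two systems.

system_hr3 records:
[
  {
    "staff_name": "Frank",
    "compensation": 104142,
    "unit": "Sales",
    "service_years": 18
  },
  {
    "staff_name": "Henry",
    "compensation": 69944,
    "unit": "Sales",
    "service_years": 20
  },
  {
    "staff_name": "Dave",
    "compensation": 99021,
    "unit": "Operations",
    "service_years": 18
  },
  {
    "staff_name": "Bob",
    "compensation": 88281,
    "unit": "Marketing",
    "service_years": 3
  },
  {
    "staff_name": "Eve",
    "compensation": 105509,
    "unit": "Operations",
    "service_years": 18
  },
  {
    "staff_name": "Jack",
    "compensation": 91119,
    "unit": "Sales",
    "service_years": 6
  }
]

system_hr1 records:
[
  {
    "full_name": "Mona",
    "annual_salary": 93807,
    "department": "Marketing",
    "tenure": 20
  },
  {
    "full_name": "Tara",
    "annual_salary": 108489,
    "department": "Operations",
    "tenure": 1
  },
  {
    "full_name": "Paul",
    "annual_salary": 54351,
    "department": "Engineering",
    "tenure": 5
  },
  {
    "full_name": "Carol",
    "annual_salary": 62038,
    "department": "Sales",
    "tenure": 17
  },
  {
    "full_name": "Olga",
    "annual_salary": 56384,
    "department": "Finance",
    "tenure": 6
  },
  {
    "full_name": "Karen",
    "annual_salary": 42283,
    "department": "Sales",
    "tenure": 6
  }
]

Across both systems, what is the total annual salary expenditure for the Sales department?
369526

Schema mappings:
- "unit" (system_hr3) = "department" (system_hr1) = department
- "compensation" (system_hr3) = "annual_salary" (system_hr1) = salary

Sales salaries from system_hr3: 265205
Sales salaries from system_hr1: 104321

Total: 265205 + 104321 = 369526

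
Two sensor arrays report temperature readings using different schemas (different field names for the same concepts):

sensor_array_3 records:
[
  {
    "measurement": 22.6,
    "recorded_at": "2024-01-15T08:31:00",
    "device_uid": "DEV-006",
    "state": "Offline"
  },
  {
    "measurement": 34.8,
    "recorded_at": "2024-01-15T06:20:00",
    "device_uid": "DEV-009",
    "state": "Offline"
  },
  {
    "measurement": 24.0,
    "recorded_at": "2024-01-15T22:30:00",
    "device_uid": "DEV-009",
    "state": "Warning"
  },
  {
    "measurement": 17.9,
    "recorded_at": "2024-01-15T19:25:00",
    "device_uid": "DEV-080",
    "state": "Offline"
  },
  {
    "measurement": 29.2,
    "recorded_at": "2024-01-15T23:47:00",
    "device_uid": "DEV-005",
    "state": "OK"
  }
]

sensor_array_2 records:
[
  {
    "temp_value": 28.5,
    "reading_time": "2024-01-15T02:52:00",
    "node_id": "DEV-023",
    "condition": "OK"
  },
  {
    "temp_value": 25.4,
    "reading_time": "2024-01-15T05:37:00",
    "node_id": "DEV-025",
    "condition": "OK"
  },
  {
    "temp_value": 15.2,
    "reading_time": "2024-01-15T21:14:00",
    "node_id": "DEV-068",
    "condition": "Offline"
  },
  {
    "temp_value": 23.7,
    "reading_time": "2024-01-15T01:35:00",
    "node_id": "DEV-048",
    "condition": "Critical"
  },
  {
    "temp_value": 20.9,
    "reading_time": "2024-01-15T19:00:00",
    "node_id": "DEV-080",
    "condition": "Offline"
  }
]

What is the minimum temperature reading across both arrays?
15.2

Schema mapping: "measurement" (sensor_array_3) = "temp_value" (sensor_array_2) = temperature reading

Minimum in sensor_array_3: 17.9
Minimum in sensor_array_2: 15.2

Overall minimum: min(17.9, 15.2) = 15.2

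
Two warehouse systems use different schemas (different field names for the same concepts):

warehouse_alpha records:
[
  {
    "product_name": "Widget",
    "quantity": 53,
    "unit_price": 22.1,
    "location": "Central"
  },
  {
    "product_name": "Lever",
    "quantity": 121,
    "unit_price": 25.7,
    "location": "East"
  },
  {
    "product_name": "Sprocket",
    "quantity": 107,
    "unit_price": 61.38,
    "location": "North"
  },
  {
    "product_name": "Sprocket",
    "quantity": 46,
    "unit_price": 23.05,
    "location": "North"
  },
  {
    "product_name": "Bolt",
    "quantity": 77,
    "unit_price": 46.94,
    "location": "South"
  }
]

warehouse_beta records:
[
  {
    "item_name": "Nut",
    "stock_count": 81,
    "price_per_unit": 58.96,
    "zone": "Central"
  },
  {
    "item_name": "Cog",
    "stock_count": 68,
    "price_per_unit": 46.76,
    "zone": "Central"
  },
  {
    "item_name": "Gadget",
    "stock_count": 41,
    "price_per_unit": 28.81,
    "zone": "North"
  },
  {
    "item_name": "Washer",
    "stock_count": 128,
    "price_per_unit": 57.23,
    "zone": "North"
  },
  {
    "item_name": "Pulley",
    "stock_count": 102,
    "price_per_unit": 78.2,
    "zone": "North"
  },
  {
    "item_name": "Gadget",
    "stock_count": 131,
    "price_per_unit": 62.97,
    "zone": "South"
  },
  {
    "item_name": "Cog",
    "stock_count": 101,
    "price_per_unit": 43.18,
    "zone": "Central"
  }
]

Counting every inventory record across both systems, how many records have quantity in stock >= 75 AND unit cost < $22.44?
0

Schema mappings:
- "quantity" (warehouse_alpha) = "stock_count" (warehouse_beta) = quantity
- "unit_price" (warehouse_alpha) = "price_per_unit" (warehouse_beta) = unit cost

Records meeting both conditions in warehouse_alpha: 0
Records meeting both conditions in warehouse_beta: 0

Total: 0 + 0 = 0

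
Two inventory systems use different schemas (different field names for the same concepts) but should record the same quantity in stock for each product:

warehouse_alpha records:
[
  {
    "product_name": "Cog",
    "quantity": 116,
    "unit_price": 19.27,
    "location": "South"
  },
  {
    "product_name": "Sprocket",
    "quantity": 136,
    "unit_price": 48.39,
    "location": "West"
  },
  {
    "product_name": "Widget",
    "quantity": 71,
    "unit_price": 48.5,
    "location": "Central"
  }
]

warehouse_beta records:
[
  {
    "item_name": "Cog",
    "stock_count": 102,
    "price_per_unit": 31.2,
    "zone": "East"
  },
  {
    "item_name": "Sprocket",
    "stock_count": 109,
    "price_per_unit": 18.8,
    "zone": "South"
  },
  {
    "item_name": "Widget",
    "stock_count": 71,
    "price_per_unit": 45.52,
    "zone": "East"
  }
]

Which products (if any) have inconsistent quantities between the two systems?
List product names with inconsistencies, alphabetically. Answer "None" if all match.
Cog, Sprocket

Schema mappings:
- "product_name" (warehouse_alpha) = "item_name" (warehouse_beta) = product name
- "quantity" (warehouse_alpha) = "stock_count" (warehouse_beta) = quantity

Comparison:
  Cog: 116 vs 102 - MISMATCH
  Sprocket: 136 vs 109 - MISMATCH
  Widget: 71 vs 71 - MATCH

Products with inconsistencies: Cog, Sprocket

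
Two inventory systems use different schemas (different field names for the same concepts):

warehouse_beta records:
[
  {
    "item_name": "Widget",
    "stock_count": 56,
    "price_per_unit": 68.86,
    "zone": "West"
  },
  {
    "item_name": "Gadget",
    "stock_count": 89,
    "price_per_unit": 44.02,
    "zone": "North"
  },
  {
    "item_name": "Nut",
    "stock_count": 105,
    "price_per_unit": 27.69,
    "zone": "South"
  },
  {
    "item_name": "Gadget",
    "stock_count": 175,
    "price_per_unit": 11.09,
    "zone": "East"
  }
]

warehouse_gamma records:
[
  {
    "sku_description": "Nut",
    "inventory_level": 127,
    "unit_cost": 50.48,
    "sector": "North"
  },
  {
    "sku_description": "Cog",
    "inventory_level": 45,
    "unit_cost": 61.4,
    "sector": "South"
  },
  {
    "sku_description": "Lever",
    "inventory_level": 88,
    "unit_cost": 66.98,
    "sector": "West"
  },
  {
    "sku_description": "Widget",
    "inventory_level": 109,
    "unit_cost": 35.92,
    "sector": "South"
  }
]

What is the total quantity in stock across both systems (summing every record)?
794

To reconcile these schemas, identify the field holding the quantity in stock in each system:
1. In warehouse_beta it is "stock_count"
2. In warehouse_gamma it is "inventory_level"

From warehouse_beta: 56 + 89 + 105 + 175 = 425
From warehouse_gamma: 127 + 45 + 88 + 109 = 369

Total: 425 + 369 = 794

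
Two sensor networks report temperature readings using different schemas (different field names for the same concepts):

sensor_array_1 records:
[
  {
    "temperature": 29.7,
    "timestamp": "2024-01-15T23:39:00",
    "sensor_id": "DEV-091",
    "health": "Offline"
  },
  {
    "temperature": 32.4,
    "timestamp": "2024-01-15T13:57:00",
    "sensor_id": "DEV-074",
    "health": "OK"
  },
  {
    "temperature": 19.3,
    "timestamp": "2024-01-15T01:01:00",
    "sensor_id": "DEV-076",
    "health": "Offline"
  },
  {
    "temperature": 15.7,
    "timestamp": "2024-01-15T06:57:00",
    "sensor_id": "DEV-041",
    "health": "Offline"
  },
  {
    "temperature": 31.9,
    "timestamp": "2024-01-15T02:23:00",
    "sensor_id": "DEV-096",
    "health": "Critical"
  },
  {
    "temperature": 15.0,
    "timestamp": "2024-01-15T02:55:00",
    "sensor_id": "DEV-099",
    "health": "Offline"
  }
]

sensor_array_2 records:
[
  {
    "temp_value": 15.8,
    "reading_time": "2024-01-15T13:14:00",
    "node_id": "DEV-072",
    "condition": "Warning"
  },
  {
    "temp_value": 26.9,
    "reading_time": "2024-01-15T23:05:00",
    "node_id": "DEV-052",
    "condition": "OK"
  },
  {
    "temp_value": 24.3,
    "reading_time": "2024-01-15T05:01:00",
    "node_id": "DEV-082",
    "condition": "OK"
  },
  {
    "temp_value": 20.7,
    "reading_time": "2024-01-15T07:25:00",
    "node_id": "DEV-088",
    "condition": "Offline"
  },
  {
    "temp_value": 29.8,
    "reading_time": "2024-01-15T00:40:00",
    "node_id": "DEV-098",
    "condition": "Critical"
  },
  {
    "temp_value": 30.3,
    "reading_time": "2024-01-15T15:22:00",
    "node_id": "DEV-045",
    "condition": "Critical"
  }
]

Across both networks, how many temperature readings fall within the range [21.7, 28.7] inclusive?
2

Schema mapping: "temperature" (sensor_array_1) = "temp_value" (sensor_array_2) = temperature

Readings in [21.7, 28.7] from sensor_array_1: 0
Readings in [21.7, 28.7] from sensor_array_2: 2

Total count: 0 + 2 = 2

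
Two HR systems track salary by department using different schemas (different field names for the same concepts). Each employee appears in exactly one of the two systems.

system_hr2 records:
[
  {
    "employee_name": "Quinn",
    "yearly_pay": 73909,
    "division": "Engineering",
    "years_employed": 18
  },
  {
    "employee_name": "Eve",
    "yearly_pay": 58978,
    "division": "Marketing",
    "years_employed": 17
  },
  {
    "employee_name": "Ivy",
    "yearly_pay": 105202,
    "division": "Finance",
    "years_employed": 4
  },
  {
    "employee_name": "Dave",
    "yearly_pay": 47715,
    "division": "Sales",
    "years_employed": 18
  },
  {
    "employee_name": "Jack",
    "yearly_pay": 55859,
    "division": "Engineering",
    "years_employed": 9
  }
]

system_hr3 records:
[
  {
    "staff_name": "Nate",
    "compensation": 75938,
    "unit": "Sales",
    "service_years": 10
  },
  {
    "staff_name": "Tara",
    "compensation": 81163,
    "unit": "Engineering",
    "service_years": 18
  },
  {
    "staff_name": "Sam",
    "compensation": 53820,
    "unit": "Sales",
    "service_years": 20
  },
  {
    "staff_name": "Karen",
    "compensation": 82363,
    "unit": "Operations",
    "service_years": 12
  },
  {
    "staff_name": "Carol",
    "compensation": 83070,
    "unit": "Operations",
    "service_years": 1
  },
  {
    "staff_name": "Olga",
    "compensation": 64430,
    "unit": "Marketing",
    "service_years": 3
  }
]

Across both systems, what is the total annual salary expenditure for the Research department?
0

Schema mappings:
- "division" (system_hr2) = "unit" (system_hr3) = department
- "yearly_pay" (system_hr2) = "compensation" (system_hr3) = salary

Research salaries from system_hr2: 0
Research salaries from system_hr3: 0

Total: 0 + 0 = 0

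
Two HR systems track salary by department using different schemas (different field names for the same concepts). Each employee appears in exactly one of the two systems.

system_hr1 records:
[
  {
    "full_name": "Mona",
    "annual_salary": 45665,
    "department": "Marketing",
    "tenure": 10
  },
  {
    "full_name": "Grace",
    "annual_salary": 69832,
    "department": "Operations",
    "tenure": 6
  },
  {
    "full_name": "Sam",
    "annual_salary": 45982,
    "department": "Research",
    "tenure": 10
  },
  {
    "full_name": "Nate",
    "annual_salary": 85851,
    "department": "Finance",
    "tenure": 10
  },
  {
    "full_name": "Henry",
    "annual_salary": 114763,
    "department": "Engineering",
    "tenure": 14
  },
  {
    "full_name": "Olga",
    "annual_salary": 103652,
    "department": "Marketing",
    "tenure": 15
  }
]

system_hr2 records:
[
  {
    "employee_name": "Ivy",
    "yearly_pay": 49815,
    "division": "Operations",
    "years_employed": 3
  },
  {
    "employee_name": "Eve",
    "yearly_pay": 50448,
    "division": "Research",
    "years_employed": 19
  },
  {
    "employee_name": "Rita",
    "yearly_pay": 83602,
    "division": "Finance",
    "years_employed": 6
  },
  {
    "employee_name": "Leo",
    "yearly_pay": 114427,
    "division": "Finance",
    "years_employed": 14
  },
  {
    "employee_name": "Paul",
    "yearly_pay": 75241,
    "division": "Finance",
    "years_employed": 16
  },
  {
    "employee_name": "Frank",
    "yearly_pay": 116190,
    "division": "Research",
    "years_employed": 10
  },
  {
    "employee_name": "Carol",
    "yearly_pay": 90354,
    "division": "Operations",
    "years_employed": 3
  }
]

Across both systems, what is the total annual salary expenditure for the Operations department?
210001

Schema mappings:
- "department" (system_hr1) = "division" (system_hr2) = department
- "annual_salary" (system_hr1) = "yearly_pay" (system_hr2) = salary

Operations salaries from system_hr1: 69832
Operations salaries from system_hr2: 140169

Total: 69832 + 140169 = 210001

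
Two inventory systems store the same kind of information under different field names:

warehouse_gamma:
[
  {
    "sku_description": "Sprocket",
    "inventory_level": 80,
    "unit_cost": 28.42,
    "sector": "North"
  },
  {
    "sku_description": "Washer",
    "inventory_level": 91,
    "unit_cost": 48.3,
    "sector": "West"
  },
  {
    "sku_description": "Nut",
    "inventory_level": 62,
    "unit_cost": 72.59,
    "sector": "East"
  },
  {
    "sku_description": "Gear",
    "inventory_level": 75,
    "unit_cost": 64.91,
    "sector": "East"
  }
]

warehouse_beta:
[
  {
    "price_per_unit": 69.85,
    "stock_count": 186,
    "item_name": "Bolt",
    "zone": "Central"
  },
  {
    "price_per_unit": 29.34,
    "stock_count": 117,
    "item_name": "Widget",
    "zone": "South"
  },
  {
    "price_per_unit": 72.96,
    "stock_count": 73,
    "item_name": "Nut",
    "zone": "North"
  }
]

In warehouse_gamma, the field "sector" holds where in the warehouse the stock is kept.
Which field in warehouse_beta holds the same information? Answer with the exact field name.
zone

In warehouse_gamma, "sector" holds where in the warehouse the stock is kept.
The fields in warehouse_beta are: "price_per_unit", "stock_count", "item_name", "zone".
"zone" is the match: the name refers to the same concept and its values are area labels (e.g. 'Central', 'North').
The other fields ("price_per_unit", "stock_count", "item_name") hold different kinds of data.

So "sector" in warehouse_gamma corresponds to "zone" in warehouse_beta.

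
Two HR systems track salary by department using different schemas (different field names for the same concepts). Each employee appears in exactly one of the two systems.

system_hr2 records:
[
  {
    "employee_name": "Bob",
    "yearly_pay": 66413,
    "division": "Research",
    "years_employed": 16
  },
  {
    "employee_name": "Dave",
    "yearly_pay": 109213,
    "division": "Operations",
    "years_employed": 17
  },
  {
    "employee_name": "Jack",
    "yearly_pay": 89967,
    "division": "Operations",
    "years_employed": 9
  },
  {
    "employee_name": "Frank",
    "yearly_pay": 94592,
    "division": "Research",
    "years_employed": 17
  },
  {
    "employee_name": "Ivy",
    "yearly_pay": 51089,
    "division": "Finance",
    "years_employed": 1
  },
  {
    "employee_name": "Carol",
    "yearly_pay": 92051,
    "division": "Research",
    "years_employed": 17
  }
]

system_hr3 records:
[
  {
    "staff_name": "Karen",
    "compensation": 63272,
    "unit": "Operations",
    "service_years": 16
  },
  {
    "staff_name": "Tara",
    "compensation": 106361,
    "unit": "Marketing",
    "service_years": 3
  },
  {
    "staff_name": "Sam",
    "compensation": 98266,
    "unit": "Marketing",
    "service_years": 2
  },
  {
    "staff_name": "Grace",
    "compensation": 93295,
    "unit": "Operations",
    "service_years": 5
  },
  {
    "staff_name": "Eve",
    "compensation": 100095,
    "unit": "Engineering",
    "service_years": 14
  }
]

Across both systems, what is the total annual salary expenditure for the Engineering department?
100095

Schema mappings:
- "division" (system_hr2) = "unit" (system_hr3) = department
- "yearly_pay" (system_hr2) = "compensation" (system_hr3) = salary

Engineering salaries from system_hr2: 0
Engineering salaries from system_hr3: 100095

Total: 0 + 100095 = 100095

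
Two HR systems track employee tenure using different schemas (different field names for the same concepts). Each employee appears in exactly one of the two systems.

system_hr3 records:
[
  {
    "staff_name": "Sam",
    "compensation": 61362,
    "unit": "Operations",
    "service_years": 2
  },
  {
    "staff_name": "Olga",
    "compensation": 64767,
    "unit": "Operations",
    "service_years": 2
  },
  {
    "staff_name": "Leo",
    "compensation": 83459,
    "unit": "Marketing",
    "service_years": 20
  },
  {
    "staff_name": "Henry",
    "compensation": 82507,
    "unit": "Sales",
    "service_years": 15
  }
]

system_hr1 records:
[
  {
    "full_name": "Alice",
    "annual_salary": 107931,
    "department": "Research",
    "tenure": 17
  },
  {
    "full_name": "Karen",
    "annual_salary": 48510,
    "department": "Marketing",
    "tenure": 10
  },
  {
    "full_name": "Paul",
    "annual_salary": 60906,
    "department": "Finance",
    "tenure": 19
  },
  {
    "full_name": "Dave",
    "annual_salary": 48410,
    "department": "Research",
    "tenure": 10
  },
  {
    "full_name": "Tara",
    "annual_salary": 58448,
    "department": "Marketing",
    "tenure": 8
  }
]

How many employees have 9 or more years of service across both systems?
6

Reconcile schemas: "service_years" (system_hr3) = "tenure" (system_hr1) = years of service

From system_hr3: 2 employees with >= 9 years
From system_hr1: 4 employees with >= 9 years

Total: 2 + 4 = 6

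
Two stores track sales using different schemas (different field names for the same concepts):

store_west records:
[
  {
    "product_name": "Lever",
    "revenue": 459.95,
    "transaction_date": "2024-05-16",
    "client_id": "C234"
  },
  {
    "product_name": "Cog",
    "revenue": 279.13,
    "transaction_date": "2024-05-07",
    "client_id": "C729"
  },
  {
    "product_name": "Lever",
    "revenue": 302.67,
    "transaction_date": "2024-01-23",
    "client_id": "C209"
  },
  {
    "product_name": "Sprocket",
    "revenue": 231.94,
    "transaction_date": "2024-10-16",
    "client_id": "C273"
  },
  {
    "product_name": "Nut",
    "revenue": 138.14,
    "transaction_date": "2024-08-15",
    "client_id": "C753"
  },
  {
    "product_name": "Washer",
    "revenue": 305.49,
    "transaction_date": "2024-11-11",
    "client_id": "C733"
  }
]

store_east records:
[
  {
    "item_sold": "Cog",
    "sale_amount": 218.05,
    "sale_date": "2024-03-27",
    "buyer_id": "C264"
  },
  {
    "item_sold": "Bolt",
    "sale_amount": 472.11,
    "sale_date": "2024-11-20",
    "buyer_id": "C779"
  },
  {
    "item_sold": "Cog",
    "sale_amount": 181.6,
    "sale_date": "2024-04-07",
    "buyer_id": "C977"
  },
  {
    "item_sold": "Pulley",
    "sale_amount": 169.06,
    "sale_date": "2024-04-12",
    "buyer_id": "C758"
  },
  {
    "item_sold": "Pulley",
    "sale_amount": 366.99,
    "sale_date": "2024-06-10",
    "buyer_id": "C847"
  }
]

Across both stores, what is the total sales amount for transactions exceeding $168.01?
2986.99

Schema mapping: "revenue" (store_west) = "sale_amount" (store_east) = sale amount

Sum of sales > $168.01 in store_west: 1579.18
Sum of sales > $168.01 in store_east: 1407.81

Total: 1579.18 + 1407.81 = 2986.99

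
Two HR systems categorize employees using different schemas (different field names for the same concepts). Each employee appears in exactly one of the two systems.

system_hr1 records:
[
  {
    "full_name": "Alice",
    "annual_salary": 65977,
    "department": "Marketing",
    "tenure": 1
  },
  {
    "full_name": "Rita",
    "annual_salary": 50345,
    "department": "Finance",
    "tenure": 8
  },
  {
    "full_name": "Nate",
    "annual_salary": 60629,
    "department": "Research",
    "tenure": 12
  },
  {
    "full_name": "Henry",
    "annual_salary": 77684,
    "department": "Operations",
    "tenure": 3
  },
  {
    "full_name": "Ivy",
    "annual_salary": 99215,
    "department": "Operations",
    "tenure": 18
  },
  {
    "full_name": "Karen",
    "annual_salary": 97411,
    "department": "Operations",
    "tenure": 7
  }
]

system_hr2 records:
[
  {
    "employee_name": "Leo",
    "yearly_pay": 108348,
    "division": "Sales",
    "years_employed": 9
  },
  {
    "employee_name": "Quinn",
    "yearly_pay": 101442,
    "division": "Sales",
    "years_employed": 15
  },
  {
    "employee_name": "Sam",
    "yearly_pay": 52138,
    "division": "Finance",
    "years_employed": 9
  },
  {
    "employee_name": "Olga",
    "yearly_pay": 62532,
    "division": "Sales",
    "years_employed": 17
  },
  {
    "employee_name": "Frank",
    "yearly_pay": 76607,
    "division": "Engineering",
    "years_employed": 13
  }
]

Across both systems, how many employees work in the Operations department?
3

Schema mapping: "department" (system_hr1) = "division" (system_hr2) = department

Operations employees in system_hr1: 3
Operations employees in system_hr2: 0

Total in Operations: 3 + 0 = 3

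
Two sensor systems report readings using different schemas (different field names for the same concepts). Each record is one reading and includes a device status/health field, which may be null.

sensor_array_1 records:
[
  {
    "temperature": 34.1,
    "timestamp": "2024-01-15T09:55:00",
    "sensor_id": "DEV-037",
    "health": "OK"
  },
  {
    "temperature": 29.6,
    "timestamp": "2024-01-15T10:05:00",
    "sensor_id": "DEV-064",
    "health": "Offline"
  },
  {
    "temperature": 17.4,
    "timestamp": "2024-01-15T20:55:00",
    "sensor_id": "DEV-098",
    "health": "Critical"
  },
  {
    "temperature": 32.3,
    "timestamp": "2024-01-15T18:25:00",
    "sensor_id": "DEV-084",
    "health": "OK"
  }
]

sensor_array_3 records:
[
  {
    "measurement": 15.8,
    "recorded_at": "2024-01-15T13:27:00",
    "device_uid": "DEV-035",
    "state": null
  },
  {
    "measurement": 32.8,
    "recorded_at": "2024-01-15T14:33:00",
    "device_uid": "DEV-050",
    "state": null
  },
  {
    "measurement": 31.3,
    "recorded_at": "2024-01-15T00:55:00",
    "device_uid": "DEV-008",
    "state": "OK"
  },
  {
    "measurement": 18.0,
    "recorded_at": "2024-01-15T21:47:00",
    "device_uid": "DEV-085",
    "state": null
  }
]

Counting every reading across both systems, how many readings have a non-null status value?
5

Schema mapping: "health" (sensor_array_1) = "state" (sensor_array_3) = status

Non-null in sensor_array_1: 4
Non-null in sensor_array_3: 1

Total non-null: 4 + 1 = 5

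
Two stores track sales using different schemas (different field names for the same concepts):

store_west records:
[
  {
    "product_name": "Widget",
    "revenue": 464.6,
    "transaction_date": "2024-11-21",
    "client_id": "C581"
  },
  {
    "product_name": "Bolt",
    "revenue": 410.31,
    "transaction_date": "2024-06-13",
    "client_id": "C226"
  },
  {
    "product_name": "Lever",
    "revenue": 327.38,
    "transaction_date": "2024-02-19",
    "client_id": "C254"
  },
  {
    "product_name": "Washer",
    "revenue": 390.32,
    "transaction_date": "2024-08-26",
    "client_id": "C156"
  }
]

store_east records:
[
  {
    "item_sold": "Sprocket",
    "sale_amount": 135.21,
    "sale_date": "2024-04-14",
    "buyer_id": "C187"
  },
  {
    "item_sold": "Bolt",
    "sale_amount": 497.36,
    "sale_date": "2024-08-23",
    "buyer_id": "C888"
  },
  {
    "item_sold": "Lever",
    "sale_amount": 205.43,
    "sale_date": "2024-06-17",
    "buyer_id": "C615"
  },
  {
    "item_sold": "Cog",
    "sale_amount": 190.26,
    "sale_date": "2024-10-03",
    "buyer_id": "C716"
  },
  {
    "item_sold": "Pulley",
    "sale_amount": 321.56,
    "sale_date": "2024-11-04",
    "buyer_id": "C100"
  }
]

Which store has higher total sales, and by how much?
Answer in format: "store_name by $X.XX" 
store_west by $242.79

Schema mapping: "revenue" (store_west) = "sale_amount" (store_east) = sale amount

Total for store_west: 1592.61
Total for store_east: 1349.82

Difference: |1592.61 - 1349.82| = 242.79
store_west has higher sales by $242.79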